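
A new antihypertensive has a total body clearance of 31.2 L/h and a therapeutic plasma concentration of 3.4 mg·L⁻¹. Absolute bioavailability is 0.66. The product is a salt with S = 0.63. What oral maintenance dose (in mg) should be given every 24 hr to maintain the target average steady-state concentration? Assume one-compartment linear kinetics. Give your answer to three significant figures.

D = CL × Css × τ / F / S = 31.20 × 3.4 × 24 / 0.66 / 0.63 = 6123 mg

6120 mg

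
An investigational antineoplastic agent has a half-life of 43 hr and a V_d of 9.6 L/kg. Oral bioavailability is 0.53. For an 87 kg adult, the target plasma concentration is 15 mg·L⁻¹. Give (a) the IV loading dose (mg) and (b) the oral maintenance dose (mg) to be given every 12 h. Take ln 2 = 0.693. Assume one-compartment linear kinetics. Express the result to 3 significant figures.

(a) 12500 mg; (b) 4570 mg

Vd(total) = 87 kg × 9.6 L/kg = 835.2 L
LD = Vd × C = 835.2 × 15 = 12530 mg
CL = 0.693 × Vd / t½ = 0.693 × 835.2 / 43 = 13.46 L/h
D = CL × Css × τ / F = 13.46 × 15 × 12 / 0.53 = 4571 mg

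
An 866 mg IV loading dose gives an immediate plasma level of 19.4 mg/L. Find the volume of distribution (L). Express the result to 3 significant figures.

Immediately after an IV bolus, C₀ = Dose / Vd, so Vd = Dose / C₀.
Vd = 866 / 19.4 = 44.64 L

44.6 L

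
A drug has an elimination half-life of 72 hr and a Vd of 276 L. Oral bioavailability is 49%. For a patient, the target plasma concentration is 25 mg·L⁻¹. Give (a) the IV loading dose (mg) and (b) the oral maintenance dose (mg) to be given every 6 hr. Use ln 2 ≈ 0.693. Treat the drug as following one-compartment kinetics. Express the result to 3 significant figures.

(a) 6900 mg; (b) 813 mg

LD = Vd × C = 276.0 × 25 = 6900 mg
CL = 0.693 × Vd / t½ = 0.693 × 276.0 / 72 = 2.657 L/h
D = CL × Css × τ / F = 2.657 × 25 × 6 / 0.49 = 813.4 mg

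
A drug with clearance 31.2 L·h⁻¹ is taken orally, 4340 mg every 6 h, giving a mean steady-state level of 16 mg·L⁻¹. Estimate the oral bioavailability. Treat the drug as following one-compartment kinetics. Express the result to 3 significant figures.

F·D/τ = CL·Css at steady state → F = CL·Css·τ / D.
F = 31.2 × 16 × 6 / 4340 = 0.690

0.690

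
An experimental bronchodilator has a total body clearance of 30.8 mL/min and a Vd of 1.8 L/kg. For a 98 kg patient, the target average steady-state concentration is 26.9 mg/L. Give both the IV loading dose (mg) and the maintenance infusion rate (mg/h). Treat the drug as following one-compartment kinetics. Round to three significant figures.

(a) 4750 mg; (b) 49.7 mg/h

Vd(total) = 98 kg × 1.8 L/kg = 176.4 L
LD = Vd · C_target = 176.4 × 26.9 = 4745 mg
CL = 30.8 mL/min × 60/1000 = 1.848 L/h
Maintenance infusion rate = CL × Css = 1.848 × 26.9 = 49.71 mg/h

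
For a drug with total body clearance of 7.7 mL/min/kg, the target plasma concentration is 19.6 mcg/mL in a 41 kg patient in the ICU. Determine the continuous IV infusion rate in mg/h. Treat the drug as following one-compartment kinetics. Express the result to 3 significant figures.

371 mg/h

CL = 7.7 mL/min/kg × 41 kg = 315.7 mL/min = 315.7 × 60/1000 = 18.94 L/h
Infusion rate = CL · Css = 18.94 L/h × 19.6 mg/L = 371.2 mg/h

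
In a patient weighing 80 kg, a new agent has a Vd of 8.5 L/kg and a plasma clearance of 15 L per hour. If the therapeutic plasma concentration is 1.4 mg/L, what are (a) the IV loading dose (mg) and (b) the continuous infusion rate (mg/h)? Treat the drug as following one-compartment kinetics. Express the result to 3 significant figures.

Total Vd = 8.5 × 80 = 680.0 L
Loading: fill Vd to C_target → 680.0 L × 1.4 mg/L = 952.0 mg
Infusion rate = 15.00 L/h × 1.4 mg/L = 21.00 mg/h

(a) 952 mg; (b) 21.0 mg/h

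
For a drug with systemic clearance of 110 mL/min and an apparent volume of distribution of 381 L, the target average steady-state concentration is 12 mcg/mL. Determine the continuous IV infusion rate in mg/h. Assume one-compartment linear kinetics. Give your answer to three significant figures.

79.2 mg/h

CL = 110 mL/min × 60/1000 = 6.600 L/h
R₀ = 6.600 × 12 = 79.20 mg/h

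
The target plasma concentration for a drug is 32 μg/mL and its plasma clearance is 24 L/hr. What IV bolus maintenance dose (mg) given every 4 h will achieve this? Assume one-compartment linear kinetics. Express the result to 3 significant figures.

D = CL × Css × τ = 24.00 × 32 × 4 = 3072 mg

3070 mg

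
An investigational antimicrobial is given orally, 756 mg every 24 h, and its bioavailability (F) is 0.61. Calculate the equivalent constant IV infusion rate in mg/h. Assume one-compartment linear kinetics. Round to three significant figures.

Equivalent systemic input: infusion rate = F·D/τ.
Rate = 0.61 × 756 / 24 = 19.22 mg/h

19.2 mg/h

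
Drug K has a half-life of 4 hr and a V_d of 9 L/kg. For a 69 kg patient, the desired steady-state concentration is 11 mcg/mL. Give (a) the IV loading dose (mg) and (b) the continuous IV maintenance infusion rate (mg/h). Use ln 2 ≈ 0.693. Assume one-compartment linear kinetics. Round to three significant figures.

(a) 6830 mg; (b) 1180 mg/h

Total Vd = 9 × 69 = 621.0 L
LD = Vd × C = 621.0 × 11 = 6831 mg
CL = 0.693 × Vd / t½ = 0.693 × 621.0 / 4 = 107.6 L/h
Infusion rate = CL × Css = 107.6 × 11 = 1184 mg/h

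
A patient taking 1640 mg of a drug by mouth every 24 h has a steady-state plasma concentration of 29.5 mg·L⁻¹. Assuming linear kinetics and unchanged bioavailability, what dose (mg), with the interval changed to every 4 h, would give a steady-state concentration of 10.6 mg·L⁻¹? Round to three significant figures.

With linear kinetics, Css is proportional to dose rate (D/τ) at fixed clearance.
D₂ = D₁ × (Css,target / Css,current) × (τ₂/τ₁) = 1640 × (10.6/29.5) × (4/24) = 98.21 mg

98.2 mg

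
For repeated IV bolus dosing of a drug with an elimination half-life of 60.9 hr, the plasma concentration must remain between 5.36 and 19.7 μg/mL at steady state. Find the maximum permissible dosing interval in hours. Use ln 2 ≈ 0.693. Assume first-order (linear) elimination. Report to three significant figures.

k = 0.693 / t½ = 0.693 / 60.9 = 0.01138 h⁻¹
Between IV bolus doses, concentration decays as C = C₀·e^(−kτ), so C_peak/C_trough = e^(kτ).
τ_max = ln(C_peak/C_trough) / k = ln(19.7/5.36) / 0.01138 = 1.302 / 0.01138 = 114.4 h

114 h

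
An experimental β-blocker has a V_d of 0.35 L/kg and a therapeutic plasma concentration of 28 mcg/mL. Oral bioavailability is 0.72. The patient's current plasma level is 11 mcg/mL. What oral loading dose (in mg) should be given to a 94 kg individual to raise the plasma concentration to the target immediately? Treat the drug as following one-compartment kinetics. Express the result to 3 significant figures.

Total Vd = 0.35 × 94 = 32.90 L
The loading dose fills Vd to the target concentration.
Concentration deficit ΔC = 28 − 11 = 17.00 mg/L
LD = Vd × ΔC / F = 32.90 × 17.00 / 0.72 = 776.8 mg

777 mg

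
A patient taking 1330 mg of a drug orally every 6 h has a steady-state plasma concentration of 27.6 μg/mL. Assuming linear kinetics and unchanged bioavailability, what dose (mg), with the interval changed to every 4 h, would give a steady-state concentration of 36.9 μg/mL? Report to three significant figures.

For first-order elimination, Css ∝ F·D/(CL·τ); F and CL are unchanged, so Css ∝ D/τ.
D₂ = D₁ × (Css,target / Css,current) × (τ₂/τ₁) = 1330 × (36.9/27.6) × (4/6) = 1185 mg

1190 mg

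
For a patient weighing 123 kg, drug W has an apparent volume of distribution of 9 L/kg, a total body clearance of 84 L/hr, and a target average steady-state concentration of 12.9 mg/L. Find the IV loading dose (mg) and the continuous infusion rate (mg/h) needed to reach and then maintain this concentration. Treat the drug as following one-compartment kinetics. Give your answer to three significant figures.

(a) 14300 mg; (b) 1080 mg/h

Vd = 9 L/kg × 123 kg = 1107 L
Loading dose = Vd × C = 1107 × 12.9 = 14280 mg
Maintenance: replace elimination → rate = CL × Css = 84.00 × 12.9 = 1084 mg/h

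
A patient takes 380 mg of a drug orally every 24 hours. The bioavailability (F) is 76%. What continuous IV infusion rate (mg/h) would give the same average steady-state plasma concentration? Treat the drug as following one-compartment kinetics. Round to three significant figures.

12.0 mg/h

Equivalent systemic input: infusion rate = F·D/τ.
Rate = 0.76 × 380 / 24 = 12.03 mg/h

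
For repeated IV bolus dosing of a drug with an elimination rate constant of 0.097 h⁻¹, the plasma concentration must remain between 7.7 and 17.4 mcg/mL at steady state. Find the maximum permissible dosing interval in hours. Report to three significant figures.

8.40 h

Between IV bolus doses, concentration decays as C = C₀·e^(−kτ), so C_peak/C_trough = e^(kτ).
τ_max = ln(C_peak/C_trough) / k = ln(17.4/7.7) / 0.09700 = 0.8152 / 0.09700 = 8.404 h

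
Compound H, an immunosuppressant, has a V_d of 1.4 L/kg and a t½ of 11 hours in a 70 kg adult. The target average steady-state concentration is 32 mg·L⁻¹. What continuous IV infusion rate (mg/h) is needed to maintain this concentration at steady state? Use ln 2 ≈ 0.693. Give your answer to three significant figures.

Vd(total) = 70 kg × 1.4 L/kg = 98.00 L
k = 0.693/11 = 0.06300 h⁻¹, so CL = k·Vd = 0.06300 × 98.00 = 6.174 L/h
Infusion rate = CL × Css = 6.174 × 32 = 197.6 mg/h

198 mg/h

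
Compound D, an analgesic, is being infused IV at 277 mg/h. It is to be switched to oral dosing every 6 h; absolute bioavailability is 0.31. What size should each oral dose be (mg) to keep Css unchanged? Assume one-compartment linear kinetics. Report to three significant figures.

To maintain the same Css, the systemic dosing rate must be unchanged: F·D/τ = infusion rate.
D = rate × τ / F = 277 × 6 / 0.31 = 5361 mg

5360 mg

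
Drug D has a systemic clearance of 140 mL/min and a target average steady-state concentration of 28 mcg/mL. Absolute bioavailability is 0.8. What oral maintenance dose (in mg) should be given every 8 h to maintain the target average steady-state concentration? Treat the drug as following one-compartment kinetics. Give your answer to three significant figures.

CL = 140 mL/min = 140 × 0.06 = 8.400 L/h
D = CL × Css × τ / F = 8.400 × 28 × 8 / 0.8 = 2352 mg

2350 mg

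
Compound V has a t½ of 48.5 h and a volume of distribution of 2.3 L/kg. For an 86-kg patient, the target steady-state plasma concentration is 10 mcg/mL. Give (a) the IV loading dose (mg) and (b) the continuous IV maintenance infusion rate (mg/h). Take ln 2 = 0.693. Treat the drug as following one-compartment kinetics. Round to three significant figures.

(a) 1980 mg; (b) 28.3 mg/h

Vd(total) = 86 kg × 2.3 L/kg = 197.8 L
LD = Vd × C = 197.8 × 10 = 1978 mg
CL = 0.693 × Vd / t½ = 0.693 × 197.8 / 48.5 = 2.826 L/h
Infusion rate = CL × Css = 2.826 × 10 = 28.26 mg/h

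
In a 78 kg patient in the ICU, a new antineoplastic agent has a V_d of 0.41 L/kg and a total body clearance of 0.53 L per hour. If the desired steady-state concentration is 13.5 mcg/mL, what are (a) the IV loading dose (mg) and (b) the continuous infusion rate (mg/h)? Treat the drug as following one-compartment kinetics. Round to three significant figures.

Total Vd = 0.41 × 78 = 31.98 L
Loading dose = Vd × C = 31.98 × 13.5 = 431.7 mg
Maintenance infusion rate = CL × Css = 0.5300 × 13.5 = 7.155 mg/h

(a) 432 mg; (b) 7.16 mg/h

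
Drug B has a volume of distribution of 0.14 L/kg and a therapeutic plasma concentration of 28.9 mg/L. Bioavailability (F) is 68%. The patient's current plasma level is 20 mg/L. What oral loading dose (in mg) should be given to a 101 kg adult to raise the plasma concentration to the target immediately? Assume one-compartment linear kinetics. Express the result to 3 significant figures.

185 mg

Vd = 0.14 L/kg × 101 kg = 14.14 L
The loading dose fills Vd to the target concentration.
Concentration deficit ΔC = 28.9 − 20 = 8.900 mg/L
LD = Vd × ΔC / F = 14.14 × 8.900 / 0.68 = 185.1 mg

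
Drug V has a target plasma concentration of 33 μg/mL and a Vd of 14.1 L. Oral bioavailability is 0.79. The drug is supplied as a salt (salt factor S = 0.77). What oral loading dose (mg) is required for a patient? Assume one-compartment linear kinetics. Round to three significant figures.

LD = Vd × C / F / S = 14.10 × 33.00 / 0.79 / 0.77 = 764.9 mg

765 mg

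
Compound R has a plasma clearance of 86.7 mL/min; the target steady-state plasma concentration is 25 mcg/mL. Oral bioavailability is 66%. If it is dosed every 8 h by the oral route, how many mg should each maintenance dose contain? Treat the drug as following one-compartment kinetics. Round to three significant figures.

1580 mg

Convert clearance: 86.7 mL/min × 60 min/h ÷ 1000 mL/L = 5.202 L/h
D = CL × Css × τ / F = 5.202 × 25 × 8 / 0.66 = 1576 mg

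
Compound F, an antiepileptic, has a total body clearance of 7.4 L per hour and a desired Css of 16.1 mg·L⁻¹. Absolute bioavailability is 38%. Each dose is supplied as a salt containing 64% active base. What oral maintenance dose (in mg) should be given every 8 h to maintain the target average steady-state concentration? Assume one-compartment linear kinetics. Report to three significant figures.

3920 mg

At steady state, dose per interval replaces the amount cleared in that interval: F·S·D/τ = CL·Css.
D = CL × Css × τ / F / S = 7.400 × 16.1 × 8 / 0.38 / 0.64 = 3919 mg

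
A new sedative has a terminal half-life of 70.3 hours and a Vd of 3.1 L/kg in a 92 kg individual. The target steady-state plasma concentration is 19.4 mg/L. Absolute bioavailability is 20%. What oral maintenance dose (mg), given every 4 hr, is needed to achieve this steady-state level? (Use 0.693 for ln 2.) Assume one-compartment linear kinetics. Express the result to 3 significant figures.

Vd = 3.1 L/kg × 92 kg = 285.2 L
k = 0.693/70.3 = 0.009858 h⁻¹, so CL = k·Vd = 0.009858 × 285.2 = 2.812 L/h
D = CL × Css × τ / F = 2.812 × 19.4 × 4 / 0.2 = 1091 mg

1090 mg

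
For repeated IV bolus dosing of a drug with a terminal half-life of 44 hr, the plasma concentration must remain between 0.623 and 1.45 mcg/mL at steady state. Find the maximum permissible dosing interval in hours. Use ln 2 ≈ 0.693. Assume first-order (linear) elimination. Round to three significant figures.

53.6 h

k = 0.693 / t½ = 0.693 / 44 = 0.01575 h⁻¹
Between IV bolus doses, concentration decays as C = C₀·e^(−kτ), so C_peak/C_trough = e^(kτ).
τ_max = ln(C_peak/C_trough) / k = ln(1.45/0.623) / 0.01575 = 0.8448 / 0.01575 = 53.64 h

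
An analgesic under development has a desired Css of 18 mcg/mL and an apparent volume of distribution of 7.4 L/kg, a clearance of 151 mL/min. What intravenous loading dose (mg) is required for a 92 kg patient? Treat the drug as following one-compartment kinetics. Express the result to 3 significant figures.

12300 mg

Total Vd = 7.4 × 92 = 680.8 L
LD = Vd × C = 680.8 × 18.00 = 12250 mg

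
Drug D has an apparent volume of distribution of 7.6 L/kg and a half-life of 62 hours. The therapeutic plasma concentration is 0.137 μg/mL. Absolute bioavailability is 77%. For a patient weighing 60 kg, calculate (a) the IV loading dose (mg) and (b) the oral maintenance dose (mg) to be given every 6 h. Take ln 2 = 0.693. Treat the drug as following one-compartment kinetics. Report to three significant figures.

Vd = 7.6 L/kg × 60 kg = 456.0 L
LD = Vd × C = 456.0 × 0.137 = 62.47 mg
CL = 0.693 × Vd / t½ = 0.693 × 456.0 / 62 = 5.097 L/h
D = CL × Css × τ / F = 5.097 × 0.137 × 6 / 0.77 = 5.441 mg

(a) 62.5 mg; (b) 5.44 mg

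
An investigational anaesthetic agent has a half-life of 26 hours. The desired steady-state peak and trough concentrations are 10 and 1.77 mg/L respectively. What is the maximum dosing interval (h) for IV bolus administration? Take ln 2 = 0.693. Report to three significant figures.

k = 0.693 / t½ = 0.693 / 26 = 0.02665 h⁻¹
Between IV bolus doses, concentration decays as C = C₀·e^(−kτ), so C_peak/C_trough = e^(kτ).
τ_max = ln(C_peak/C_trough) / k = ln(10/1.77) / 0.02665 = 1.732 / 0.02665 = 64.99 h

65.0 h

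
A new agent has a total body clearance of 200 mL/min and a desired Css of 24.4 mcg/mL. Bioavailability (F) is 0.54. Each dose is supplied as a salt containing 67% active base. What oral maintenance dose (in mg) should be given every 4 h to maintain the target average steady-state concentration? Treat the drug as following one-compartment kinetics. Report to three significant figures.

3240 mg

Convert clearance: 200 mL/min × 60 min/h ÷ 1000 mL/L = 12.00 L/h
D = CL × Css × τ / F / S = 12.00 × 24.4 × 4 / 0.54 / 0.67 = 3237 mg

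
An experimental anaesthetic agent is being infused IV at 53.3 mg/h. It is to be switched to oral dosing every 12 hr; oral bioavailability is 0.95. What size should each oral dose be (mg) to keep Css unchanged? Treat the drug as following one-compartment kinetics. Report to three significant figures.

673 mg

To maintain the same Css, the systemic dosing rate must be unchanged: F·D/τ = infusion rate.
D = rate × τ / F = 53.3 × 12 / 0.95 = 673.3 mg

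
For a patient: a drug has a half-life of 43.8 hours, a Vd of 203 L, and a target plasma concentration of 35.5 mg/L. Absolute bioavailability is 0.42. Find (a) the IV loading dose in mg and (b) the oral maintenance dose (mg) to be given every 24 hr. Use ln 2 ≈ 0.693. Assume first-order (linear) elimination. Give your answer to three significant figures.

(a) 7210 mg; (b) 6520 mg

LD = Vd × C = 203.0 × 35.5 = 7207 mg
CL = 0.693 × Vd / t½ = 0.693 × 203.0 / 43.8 = 3.212 L/h
D = CL × Css × τ / F = 3.212 × 35.5 × 24 / 0.42 = 6516 mg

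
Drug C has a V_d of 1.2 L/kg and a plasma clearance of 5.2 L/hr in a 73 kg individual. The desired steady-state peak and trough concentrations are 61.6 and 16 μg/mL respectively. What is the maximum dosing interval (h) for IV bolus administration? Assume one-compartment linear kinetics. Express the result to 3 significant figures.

22.7 h

Vd = 1.2 L/kg × 73 kg = 87.60 L
k = CL / Vd = 5.200 / 87.60 = 0.05936 h⁻¹
Between IV bolus doses, concentration decays as C = C₀·e^(−kτ), so C_peak/C_trough = e^(kτ).
τ_max = ln(C_peak/C_trough) / k = ln(61.6/16) / 0.05936 = 1.348 / 0.05936 = 22.71 h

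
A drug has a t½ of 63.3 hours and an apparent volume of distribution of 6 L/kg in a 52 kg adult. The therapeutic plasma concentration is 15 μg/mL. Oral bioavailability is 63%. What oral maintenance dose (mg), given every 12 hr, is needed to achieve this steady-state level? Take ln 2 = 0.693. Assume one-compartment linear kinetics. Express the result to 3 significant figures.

Vd(total) = 52 kg × 6 L/kg = 312.0 L
CL = ln 2 · Vd / t½ = 0.693 × 312.0 / 63.3 = 3.416 L/h
D = CL × Css × τ / F = 3.416 × 15 × 12 / 0.63 = 976.0 mg

976 mg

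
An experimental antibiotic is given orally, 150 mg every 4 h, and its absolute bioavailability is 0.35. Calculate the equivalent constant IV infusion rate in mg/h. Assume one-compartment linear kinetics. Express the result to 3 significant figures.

13.1 mg/h

Equivalent systemic input: infusion rate = F·D/τ.
Rate = 0.35 × 150 / 4 = 13.13 mg/h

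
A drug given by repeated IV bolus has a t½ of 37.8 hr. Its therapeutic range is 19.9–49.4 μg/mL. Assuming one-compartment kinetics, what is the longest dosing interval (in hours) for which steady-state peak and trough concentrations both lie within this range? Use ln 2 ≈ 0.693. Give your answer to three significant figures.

k = 0.693 / t½ = 0.693 / 37.8 = 0.01833 h⁻¹
Between IV bolus doses, concentration decays as C = C₀·e^(−kτ), so C_peak/C_trough = e^(kτ).
τ_max = ln(C_peak/C_trough) / k = ln(49.4/19.9) / 0.01833 = 0.9092 / 0.01833 = 49.60 h

49.6 h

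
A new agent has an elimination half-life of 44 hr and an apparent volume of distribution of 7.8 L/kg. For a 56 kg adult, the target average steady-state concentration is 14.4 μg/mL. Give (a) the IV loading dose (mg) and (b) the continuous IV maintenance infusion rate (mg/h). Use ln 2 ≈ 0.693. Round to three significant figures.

(a) 6290 mg; (b) 99.1 mg/h

Vd = 7.8 L/kg × 56 kg = 436.8 L
LD = Vd × C = 436.8 × 14.4 = 6290 mg
CL = 0.693 × Vd / t½ = 0.693 × 436.8 / 44 = 6.880 L/h
Infusion rate = CL × Css = 6.880 × 14.4 = 99.07 mg/h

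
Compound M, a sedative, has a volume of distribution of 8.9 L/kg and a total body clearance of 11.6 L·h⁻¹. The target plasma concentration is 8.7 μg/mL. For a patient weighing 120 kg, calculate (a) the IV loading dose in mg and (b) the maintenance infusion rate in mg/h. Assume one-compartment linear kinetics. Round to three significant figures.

(a) 9290 mg; (b) 101 mg/h

Total Vd = 8.9 × 120 = 1068 L
LD = Vd · C_target = 1068 × 8.7 = 9292 mg
Infusion rate = 11.60 L/h × 8.7 mg/L = 100.9 mg/h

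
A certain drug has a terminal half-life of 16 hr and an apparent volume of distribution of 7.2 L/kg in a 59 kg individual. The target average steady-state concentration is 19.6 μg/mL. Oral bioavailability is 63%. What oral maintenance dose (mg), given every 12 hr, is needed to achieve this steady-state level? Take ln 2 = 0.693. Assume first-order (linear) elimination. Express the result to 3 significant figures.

Total Vd = 7.2 × 59 = 424.8 L
k = 0.693/16 = 0.04331 h⁻¹, so CL = k·Vd = 0.04331 × 424.8 = 18.40 L/h
D = CL × Css × τ / F = 18.40 × 19.6 × 12 / 0.63 = 6869 mg

6870 mg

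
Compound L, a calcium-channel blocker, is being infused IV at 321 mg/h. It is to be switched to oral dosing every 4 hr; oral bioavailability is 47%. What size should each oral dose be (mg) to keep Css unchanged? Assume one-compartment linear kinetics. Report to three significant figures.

To maintain the same Css, the systemic dosing rate must be unchanged: F·D/τ = infusion rate.
D = rate × τ / F = 321 × 4 / 0.47 = 2732 mg

2730 mg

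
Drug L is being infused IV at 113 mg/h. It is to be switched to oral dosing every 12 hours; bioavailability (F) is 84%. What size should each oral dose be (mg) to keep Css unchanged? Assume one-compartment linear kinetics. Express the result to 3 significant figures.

1610 mg

To maintain the same Css, the systemic dosing rate must be unchanged: F·D/τ = infusion rate.
D = rate × τ / F = 113 × 12 / 0.84 = 1614 mg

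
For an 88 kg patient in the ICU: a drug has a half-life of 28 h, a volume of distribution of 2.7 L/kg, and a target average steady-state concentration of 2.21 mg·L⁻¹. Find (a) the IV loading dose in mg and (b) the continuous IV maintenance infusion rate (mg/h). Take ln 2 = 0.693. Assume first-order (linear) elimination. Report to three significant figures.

Vd(total) = 88 kg × 2.7 L/kg = 237.6 L
LD = Vd × C = 237.6 × 2.21 = 525.1 mg
CL = 0.693 × Vd / t½ = 0.693 × 237.6 / 28 = 5.881 L/h
Infusion rate = CL × Css = 5.881 × 2.21 = 13.00 mg/h

(a) 525 mg; (b) 13.0 mg/h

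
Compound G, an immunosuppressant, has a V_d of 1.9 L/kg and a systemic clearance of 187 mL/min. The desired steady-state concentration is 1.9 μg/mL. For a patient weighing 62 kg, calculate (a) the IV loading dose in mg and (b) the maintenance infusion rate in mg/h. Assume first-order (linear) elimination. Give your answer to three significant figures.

(a) 224 mg; (b) 21.3 mg/h

Vd = 1.9 L/kg × 62 kg = 117.8 L
Loading dose = Vd × C = 117.8 × 1.9 = 223.8 mg
Convert clearance: 187 mL/min × 60 min/h ÷ 1000 mL/L = 11.22 L/h
Infusion rate = 11.22 L/h × 1.9 mg/L = 21.32 mg/h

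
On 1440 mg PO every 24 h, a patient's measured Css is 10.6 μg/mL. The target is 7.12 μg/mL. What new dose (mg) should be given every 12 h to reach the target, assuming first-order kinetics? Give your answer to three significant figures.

With linear kinetics, Css is proportional to dose rate (D/τ) at fixed clearance.
D₂ = D₁ × (Css,target / Css,current) × (τ₂/τ₁) = 1440 × (7.12/10.6) × (12/24) = 483.6 mg

484 mg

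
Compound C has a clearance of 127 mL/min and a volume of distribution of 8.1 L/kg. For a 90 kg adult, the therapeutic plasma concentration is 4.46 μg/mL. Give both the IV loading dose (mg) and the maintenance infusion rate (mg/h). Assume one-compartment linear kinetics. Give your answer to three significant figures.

Vd(total) = 90 kg × 8.1 L/kg = 729.0 L
Loading dose = Vd × C = 729.0 × 4.46 = 3251 mg
CL = 127 mL/min × 60/1000 = 7.620 L/h
Infusion rate = 7.620 L/h × 4.46 mg/L = 33.99 mg/h

(a) 3250 mg; (b) 34.0 mg/h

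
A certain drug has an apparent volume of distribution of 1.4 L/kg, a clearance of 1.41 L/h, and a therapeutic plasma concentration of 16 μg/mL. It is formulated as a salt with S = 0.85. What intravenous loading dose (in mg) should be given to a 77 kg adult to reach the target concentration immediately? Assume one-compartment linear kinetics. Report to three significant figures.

2030 mg

Vd(total) = 77 kg × 1.4 L/kg = 107.8 L
LD = Vd × C / S = 107.8 × 16.00 / 0.85 = 2029 mg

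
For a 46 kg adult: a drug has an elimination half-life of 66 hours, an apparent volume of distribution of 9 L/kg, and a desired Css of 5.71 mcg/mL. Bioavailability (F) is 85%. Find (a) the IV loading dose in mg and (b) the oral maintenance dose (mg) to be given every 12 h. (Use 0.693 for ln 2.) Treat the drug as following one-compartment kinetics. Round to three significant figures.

(a) 2360 mg; (b) 350 mg

Vd = 9 L/kg × 46 kg = 414.0 L
LD = Vd × C = 414.0 × 5.71 = 2364 mg
CL = 0.693 × Vd / t½ = 0.693 × 414.0 / 66 = 4.347 L/h
D = CL × Css × τ / F = 4.347 × 5.71 × 12 / 0.85 = 350.4 mg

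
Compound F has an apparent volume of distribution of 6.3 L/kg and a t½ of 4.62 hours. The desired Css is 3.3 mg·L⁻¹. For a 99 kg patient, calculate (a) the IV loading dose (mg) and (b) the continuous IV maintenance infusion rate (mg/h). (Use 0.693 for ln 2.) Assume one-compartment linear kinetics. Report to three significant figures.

(a) 2060 mg; (b) 309 mg/h

Total Vd = 6.3 × 99 = 623.7 L
LD = Vd × C = 623.7 × 3.3 = 2058 mg
CL = 0.693 × Vd / t½ = 0.693 × 623.7 / 4.62 = 93.56 L/h
Infusion rate = CL × Css = 93.56 × 3.3 = 308.7 mg/h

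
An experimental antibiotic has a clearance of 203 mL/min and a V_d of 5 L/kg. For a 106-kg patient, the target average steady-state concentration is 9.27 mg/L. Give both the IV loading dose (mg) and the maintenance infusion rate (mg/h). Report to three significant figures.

Vd(total) = 106 kg × 5 L/kg = 530.0 L
Loading dose = Vd × C = 530.0 × 9.27 = 4913 mg
CL = 203 mL/min × 60/1000 = 12.18 L/h
Infusion rate = 12.18 L/h × 9.27 mg/L = 112.9 mg/h

(a) 4910 mg; (b) 113 mg/h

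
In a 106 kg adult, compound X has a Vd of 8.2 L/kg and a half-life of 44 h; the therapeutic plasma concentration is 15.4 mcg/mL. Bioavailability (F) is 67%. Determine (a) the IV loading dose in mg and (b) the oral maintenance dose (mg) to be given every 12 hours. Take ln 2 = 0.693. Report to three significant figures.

Total Vd = 8.2 × 106 = 869.2 L
LD = Vd × C = 869.2 × 15.4 = 13390 mg
CL = 0.693 × Vd / t½ = 0.693 × 869.2 / 44 = 13.69 L/h
D = CL × Css × τ / F = 13.69 × 15.4 × 12 / 0.67 = 3776 mg

(a) 13400 mg; (b) 3780 mg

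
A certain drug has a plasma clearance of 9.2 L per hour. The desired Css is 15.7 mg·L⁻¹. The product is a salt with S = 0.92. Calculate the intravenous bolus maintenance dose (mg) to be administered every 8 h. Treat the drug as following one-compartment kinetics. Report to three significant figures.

D = CL × Css × τ / S = 9.200 × 15.7 × 8 / 0.92 = 1256 mg

1260 mg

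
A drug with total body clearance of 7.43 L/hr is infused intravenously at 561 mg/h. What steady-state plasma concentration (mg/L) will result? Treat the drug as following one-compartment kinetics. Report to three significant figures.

75.5 mg/L

Css = rate / CL = 561 / 7.430 = 75.50 mg/L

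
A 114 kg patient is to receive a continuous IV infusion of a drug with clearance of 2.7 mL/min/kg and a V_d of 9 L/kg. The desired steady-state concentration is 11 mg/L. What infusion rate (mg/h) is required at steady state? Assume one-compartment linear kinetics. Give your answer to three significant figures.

203 mg/h

CL = 2.7 mL/min/kg × 114 kg = 307.8 mL/min = 307.8 × 60/1000 = 18.47 L/h
Infusion rate = CL · Css = 18.47 L/h × 11 mg/L = 203.2 mg/h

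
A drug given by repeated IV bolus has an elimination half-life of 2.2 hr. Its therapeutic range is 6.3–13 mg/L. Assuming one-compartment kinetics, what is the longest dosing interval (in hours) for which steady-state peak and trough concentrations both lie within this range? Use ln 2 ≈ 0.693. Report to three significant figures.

k = 0.693 / t½ = 0.693 / 2.2 = 0.3150 h⁻¹
Between IV bolus doses, concentration decays as C = C₀·e^(−kτ), so C_peak/C_trough = e^(kτ).
τ_max = ln(C_peak/C_trough) / k = ln(13/6.3) / 0.3150 = 0.7244 / 0.3150 = 2.300 h

2.30 h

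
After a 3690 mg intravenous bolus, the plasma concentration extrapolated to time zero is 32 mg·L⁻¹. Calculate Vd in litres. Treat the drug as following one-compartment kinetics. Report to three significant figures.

115 L

Immediately after an IV bolus, C₀ = Dose / Vd, so Vd = Dose / C₀.
Vd = 3690 / 32 = 115.3 L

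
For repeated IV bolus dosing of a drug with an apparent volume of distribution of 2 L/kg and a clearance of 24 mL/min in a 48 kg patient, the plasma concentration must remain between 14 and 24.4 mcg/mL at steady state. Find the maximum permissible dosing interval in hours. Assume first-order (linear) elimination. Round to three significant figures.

37.0 h

Vd = 2 L/kg × 48 kg = 96.00 L
Convert clearance: 24 mL/min × 60 min/h ÷ 1000 mL/L = 1.440 L/h
k = CL / Vd = 1.440 / 96.00 = 0.01500 h⁻¹
Between IV bolus doses, concentration decays as C = C₀·e^(−kτ), so C_peak/C_trough = e^(kτ).
τ_max = ln(C_peak/C_trough) / k = ln(24.4/14) / 0.01500 = 0.5555 / 0.01500 = 37.03 h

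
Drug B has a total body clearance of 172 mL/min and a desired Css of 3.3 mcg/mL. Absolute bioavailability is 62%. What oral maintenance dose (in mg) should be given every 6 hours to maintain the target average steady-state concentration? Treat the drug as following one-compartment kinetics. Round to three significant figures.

Convert clearance: 172 mL/min × 60 min/h ÷ 1000 mL/L = 10.32 L/h
D = CL × Css × τ / F = 10.32 × 3.3 × 6 / 0.62 = 329.6 mg

330 mg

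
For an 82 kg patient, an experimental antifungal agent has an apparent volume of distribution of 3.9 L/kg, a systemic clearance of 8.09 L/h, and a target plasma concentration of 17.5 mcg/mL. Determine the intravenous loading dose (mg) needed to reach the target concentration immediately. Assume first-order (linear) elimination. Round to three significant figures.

5600 mg

Total Vd = 3.9 × 82 = 319.8 L
LD is governed by Vd — clearance does not enter the loading-dose calculation.
LD = Vd × C = 319.8 × 17.50 = 5597 mg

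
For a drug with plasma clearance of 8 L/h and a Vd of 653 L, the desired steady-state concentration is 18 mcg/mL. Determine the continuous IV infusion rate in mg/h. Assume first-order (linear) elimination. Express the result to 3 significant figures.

144 mg/h

R₀ = 8.000 × 18 = 144.0 mg/h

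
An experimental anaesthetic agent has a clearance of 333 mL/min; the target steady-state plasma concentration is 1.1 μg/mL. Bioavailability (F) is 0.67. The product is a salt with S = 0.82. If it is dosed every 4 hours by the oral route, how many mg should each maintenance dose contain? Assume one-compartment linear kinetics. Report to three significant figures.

CL = 333 mL/min × 60/1000 = 19.98 L/h
At steady state, dose per interval replaces the amount cleared in that interval: F·S·D/τ = CL·Css.
D = CL × Css × τ / F / S = 19.98 × 1.1 × 4 / 0.67 / 0.82 = 160.0 mg

160 mg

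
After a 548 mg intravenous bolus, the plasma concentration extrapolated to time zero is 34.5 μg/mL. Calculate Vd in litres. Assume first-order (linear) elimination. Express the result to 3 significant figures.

Immediately after an IV bolus, C₀ = Dose / Vd, so Vd = Dose / C₀.
Vd = 548 / 34.5 = 15.88 L

15.9 L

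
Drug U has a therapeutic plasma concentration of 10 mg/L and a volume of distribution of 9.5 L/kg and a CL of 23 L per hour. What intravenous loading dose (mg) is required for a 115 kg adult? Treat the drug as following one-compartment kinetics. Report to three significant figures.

10900 mg

Vd(total) = 115 kg × 9.5 L/kg = 1093 L
LD = Vd × C = 1093 × 10.00 = 10930 mg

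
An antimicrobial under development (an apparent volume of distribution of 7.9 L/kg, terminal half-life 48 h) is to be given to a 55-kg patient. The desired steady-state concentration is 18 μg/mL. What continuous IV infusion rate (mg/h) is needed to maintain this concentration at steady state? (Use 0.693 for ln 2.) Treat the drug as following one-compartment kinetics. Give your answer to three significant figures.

113 mg/h

Total Vd = 7.9 × 55 = 434.5 L
CL = 0.693 × Vd / t½ = 0.693 × 434.5 / 48 = 6.273 L/h
Infusion rate = CL × Css = 6.273 × 18 = 112.9 mg/h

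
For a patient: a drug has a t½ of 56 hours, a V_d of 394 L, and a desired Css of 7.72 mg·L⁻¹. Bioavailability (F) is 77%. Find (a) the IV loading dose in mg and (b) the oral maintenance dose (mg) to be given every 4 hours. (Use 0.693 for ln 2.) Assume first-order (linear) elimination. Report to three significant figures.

LD = Vd × C = 394.0 × 7.72 = 3042 mg
CL = 0.693 × Vd / t½ = 0.693 × 394.0 / 56 = 4.876 L/h
D = CL × Css × τ / F = 4.876 × 7.72 × 4 / 0.77 = 195.5 mg

(a) 3040 mg; (b) 196 mg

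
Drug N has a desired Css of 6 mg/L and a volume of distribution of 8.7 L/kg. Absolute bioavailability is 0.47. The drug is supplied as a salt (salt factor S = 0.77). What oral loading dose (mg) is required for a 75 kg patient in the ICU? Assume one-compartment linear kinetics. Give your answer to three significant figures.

Vd = 8.7 L/kg × 75 kg = 652.5 L
The loading dose fills Vd to the target concentration.
LD = Vd × C / F / S = 652.5 × 6.000 / 0.47 / 0.77 = 10820 mg

10800 mg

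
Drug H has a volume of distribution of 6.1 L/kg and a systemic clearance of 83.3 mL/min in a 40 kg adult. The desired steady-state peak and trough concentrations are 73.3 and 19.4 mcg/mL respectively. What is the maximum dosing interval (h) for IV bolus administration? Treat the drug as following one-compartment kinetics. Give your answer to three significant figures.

Vd = 6.1 L/kg × 40 kg = 244.0 L
Convert clearance: 83.3 mL/min × 60 min/h ÷ 1000 mL/L = 4.998 L/h
k = CL / Vd = 4.998 / 244.0 = 0.02048 h⁻¹
Between IV bolus doses, concentration decays as C = C₀·e^(−kτ), so C_peak/C_trough = e^(kτ).
τ_max = ln(C_peak/C_trough) / k = ln(73.3/19.4) / 0.02048 = 1.329 / 0.02048 = 64.89 h

64.9 h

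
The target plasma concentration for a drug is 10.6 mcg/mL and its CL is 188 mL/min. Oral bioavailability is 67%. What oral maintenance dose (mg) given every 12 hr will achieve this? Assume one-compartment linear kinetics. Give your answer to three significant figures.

2140 mg

CL = 188 mL/min × 60/1000 = 11.28 L/h
D = CL × Css × τ / F = 11.28 × 10.6 × 12 / 0.67 = 2142 mg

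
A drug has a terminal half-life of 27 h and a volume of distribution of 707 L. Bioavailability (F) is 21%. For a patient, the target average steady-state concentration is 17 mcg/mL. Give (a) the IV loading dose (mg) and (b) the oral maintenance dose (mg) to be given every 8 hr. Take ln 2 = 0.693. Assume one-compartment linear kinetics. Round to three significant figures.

(a) 12000 mg; (b) 11800 mg

LD = Vd × C = 707.0 × 17 = 12020 mg
CL = 0.693 × Vd / t½ = 0.693 × 707.0 / 27 = 18.15 L/h
D = CL × Css × τ / F = 18.15 × 17 × 8 / 0.21 = 11750 mg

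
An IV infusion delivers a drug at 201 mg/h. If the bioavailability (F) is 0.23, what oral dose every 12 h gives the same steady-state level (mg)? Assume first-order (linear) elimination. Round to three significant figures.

To maintain the same Css, the systemic dosing rate must be unchanged: F·D/τ = infusion rate.
D = rate × τ / F = 201 × 12 / 0.23 = 10490 mg

10500 mg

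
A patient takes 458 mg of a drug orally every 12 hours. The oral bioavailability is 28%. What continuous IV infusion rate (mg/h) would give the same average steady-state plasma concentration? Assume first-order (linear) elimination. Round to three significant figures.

10.7 mg/h

Equivalent systemic input: infusion rate = F·D/τ.
Rate = 0.28 × 458 / 12 = 10.69 mg/h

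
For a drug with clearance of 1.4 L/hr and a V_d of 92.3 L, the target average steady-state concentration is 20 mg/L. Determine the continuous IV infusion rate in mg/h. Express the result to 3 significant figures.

28.0 mg/h

R₀ = 1.400 × 20 = 28.00 mg/h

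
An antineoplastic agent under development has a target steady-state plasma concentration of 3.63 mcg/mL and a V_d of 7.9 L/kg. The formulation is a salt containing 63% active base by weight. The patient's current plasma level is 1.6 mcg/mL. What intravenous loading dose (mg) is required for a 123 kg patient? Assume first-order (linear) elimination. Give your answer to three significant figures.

3130 mg

Total Vd = 7.9 × 123 = 971.7 L
The loading dose fills Vd to the target concentration.
Concentration deficit ΔC = 3.63 − 1.6 = 2.030 mg/L
LD = Vd × ΔC / S = 971.7 × 2.030 / 0.63 = 3131 mg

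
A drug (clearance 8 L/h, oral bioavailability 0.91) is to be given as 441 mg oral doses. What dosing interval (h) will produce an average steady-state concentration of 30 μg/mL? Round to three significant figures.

1.67 h

F·D/τ = CL·Css → τ = F·D / (CL·Css).
τ = 0.91 × 441 / (8 × 30) = 1.672 h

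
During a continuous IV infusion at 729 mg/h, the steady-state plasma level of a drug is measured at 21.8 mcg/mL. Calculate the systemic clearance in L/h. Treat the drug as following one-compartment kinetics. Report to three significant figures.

33.4 L/h

At steady state, infusion rate = CL × Css, so CL = rate / Css.
CL = 729 / 21.8 = 33.44 L/h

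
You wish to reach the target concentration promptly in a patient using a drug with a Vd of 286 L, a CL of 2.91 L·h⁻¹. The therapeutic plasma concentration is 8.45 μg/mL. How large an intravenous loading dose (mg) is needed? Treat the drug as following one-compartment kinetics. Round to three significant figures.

Loading dose depends on Vd (not clearance): it fills the distribution volume.
LD = Vd × C = 286.0 × 8.450 = 2417 mg

2420 mg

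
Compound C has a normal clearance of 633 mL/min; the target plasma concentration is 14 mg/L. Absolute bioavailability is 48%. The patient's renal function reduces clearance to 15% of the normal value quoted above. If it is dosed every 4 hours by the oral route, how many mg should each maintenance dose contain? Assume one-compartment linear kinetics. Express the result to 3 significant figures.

Convert clearance: 633 mL/min × 60 min/h ÷ 1000 mL/L = 37.98 L/h
Patient clearance = 0.15 × 37.98 = 5.697 L/h
D = CL × Css × τ / F = 5.697 × 14 × 4 / 0.48 = 664.7 mg

665 mg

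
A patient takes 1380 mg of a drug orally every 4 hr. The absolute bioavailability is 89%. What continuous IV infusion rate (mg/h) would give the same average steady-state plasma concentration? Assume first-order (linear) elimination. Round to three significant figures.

307 mg/h

Equivalent systemic input: infusion rate = F·D/τ.
Rate = 0.89 × 1380 / 4 = 307.1 mg/h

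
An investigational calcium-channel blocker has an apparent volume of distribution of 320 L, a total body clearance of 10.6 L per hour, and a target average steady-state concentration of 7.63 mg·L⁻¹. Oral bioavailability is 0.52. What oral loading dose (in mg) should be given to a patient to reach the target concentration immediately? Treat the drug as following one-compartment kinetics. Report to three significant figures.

4700 mg

LD = Vd × C / F = 320.0 × 7.630 / 0.52 = 4695 mg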